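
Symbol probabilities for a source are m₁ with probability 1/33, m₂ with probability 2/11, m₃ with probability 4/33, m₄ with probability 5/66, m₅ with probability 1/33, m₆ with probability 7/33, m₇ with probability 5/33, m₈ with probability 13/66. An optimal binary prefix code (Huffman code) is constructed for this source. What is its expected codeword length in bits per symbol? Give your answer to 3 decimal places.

Repeatedly combine the two least-probable nodes; the expected code length is the sum of the merged weights.
merge 1/33 + 1/33 → 2/33
merge 2/33 + 5/66 → 3/22
merge 4/33 + 3/22 → 17/66
merge 5/33 + 2/11 → 1/3
merge 13/66 + 7/33 → 9/22
merge 17/66 + 1/3 → 13/22
merge 9/22 + 13/22 → 1
L = 2/33 + 3/22 + 17/66 + 1/3 + 9/22 + 13/22 + 1 = 92/33 ≈ 2.788 bits/symbol.

2.788 bits/symbol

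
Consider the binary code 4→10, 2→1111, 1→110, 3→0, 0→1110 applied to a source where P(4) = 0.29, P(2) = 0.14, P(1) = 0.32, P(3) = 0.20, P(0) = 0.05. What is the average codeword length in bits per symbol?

L̄ = Σ pᵢ·ℓᵢ = 0.29·2 + 0.14·4 + 0.32·3 + 0.20·1 + 0.05·4 = 2.5 bits/symbol.

2.5 bits/symbol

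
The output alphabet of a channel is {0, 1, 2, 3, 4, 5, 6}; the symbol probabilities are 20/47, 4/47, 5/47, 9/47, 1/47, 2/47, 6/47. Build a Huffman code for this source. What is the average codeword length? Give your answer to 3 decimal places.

2.362 bits/symbol

Repeatedly combine the two least-probable nodes; the expected code length is the sum of the merged weights.
merge 1/47 + 2/47 → 3/47
merge 3/47 + 4/47 → 7/47
merge 5/47 + 6/47 → 11/47
merge 7/47 + 9/47 → 16/47
merge 11/47 + 16/47 → 27/47
merge 20/47 + 27/47 → 1
L = 3/47 + 7/47 + 11/47 + 16/47 + 27/47 + 1 = 111/47 ≈ 2.362 bits/symbol.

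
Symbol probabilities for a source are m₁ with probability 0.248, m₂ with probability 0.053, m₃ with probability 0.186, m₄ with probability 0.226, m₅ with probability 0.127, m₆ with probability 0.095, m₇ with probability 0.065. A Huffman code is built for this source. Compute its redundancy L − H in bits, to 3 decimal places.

0.027 bits

Entropy H = −Σ p log₂ p ≈ 2.6168 bits.
Huffman merges: 53/1000+13/200→59/500; 19/200+59/500→213/1000; 127/1000+93/500→313/1000; 213/1000+113/500→439/1000; 31/125+313/1000→561/1000; 439/1000+561/1000→1. L = 661/250 ≈ 2.6440.
L − H = 2.6440 − 2.6168 = 0.027 bits.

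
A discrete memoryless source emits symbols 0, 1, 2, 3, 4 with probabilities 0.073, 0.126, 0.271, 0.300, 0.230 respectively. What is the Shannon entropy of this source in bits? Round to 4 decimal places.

2.1714 bits

H = −Σ pᵢ log₂ pᵢ.
−0.073·log₂(0.073) = 0.2756
−0.126·log₂(0.126) = 0.3766
−0.271·log₂(0.271) = 0.5105
−0.300·log₂(0.300) = 0.5211
−0.230·log₂(0.230) = 0.4877
Sum ≈ 2.1714 → 2.1714 bits.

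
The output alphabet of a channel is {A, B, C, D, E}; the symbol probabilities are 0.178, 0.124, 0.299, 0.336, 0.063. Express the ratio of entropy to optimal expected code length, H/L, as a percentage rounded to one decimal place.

96.8%

Entropy H = −Σ p log₂ p ≈ 2.1174 bits.
Huffman merges: 63/1000+31/250→187/1000; 89/500+187/1000→73/200; 299/1000+42/125→127/200; 73/200+127/200→1. L = 2187/1000 ≈ 2.1870.
Efficiency = H/L = 2.1174/2.1870 = 96.8%.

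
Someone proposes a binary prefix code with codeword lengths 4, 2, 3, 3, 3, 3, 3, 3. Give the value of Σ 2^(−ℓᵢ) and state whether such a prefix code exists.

With common denominator 2^4 = 16: Σ 2^(−ℓᵢ) = 1/16 + 4/16 + 2/16 + 2/16 + 2/16 + 2/16 + 2/16 + 2/16 = 17/16 = 1.0625.
Kraft's inequality requires Σ ≤ 1; here Σ = 1.0625 > 1, so no such prefix code exists.

1.0625; no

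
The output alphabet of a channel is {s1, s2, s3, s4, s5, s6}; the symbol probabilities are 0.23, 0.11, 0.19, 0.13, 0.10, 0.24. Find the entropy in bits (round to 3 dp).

2.502 bits

H = −Σ pᵢ log₂ pᵢ.
−0.23·log₂(0.23) = 0.4877
−0.11·log₂(0.11) = 0.3503
−0.19·log₂(0.19) = 0.4552
−0.13·log₂(0.13) = 0.3826
−0.10·log₂(0.10) = 0.3322
−0.24·log₂(0.24) = 0.4941
Sum ≈ 2.5022 → 2.502 bits.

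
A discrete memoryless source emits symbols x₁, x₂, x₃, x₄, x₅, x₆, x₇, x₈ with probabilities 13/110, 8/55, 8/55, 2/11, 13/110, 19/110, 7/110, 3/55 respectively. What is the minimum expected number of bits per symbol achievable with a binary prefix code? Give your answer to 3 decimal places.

Repeatedly combine the two least-probable nodes; the expected code length is the sum of the merged weights.
merge 3/55 + 7/110 → 13/110
merge 13/110 + 13/110 → 13/55
merge 13/110 + 8/55 → 29/110
merge 8/55 + 19/110 → 7/22
merge 2/11 + 13/55 → 23/55
merge 29/110 + 7/22 → 32/55
merge 23/55 + 32/55 → 1
L = 13/110 + 13/55 + 29/110 + 7/22 + 23/55 + 32/55 + 1 = 323/110 ≈ 2.936 bits/symbol.

2.936 bits/symbol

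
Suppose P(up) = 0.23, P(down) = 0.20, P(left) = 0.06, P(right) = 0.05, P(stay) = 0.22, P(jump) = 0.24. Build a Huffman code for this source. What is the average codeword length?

Repeatedly combine the two least-probable nodes; the expected code length is the sum of the merged weights.
merge 1/20 + 3/50 → 11/100
merge 11/100 + 1/5 → 31/100
merge 11/50 + 23/100 → 9/20
merge 6/25 + 31/100 → 11/20
merge 9/20 + 11/20 → 1
L = 11/100 + 31/100 + 9/20 + 11/20 + 1 = 121/50 = 2.42 bits/symbol.

2.42 bits/symbol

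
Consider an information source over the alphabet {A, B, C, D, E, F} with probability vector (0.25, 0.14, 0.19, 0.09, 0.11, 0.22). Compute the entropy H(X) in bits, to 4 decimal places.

2.4959 bits

H = −Σ pᵢ log₂ pᵢ.
−0.25·log₂(0.25) = 0.5000
−0.14·log₂(0.14) = 0.3971
−0.19·log₂(0.19) = 0.4552
−0.09·log₂(0.09) = 0.3127
−0.11·log₂(0.11) = 0.3503
−0.22·log₂(0.22) = 0.4806
Sum ≈ 2.4959 → 2.4959 bits.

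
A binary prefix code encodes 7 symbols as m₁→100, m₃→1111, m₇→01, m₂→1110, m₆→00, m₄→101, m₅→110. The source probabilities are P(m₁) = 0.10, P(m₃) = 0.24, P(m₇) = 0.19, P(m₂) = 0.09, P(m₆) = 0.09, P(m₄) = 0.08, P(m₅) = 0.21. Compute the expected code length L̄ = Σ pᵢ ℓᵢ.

L̄ = Σ pᵢ·ℓᵢ = 0.10·3 + 0.24·4 + 0.19·2 + 0.09·4 + 0.09·2 + 0.08·3 + 0.21·3 = 3.05 bits/symbol.

3.05 bits/symbol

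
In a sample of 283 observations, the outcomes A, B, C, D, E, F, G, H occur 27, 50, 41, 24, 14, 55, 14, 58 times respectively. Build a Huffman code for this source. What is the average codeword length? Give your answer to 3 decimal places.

2.880 bits/symbol

Probabilities are the counts divided by 283.
Repeatedly combine the two least-probable nodes; the expected code length is the sum of the merged weights.
merge 14/283 + 14/283 → 28/283
merge 24/283 + 27/283 → 51/283
merge 28/283 + 41/283 → 69/283
merge 50/283 + 51/283 → 101/283
merge 55/283 + 58/283 → 113/283
merge 69/283 + 101/283 → 170/283
merge 113/283 + 170/283 → 1
L = 28/283 + 51/283 + 69/283 + 101/283 + 113/283 + 170/283 + 1 = 815/283 ≈ 2.880 bits/symbol.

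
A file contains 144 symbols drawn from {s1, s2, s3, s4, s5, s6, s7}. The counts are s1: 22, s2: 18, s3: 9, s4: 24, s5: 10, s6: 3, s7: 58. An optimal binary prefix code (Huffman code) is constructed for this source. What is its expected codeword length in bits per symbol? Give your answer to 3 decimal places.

Probabilities are the counts divided by 144.
Repeatedly combine the two least-probable nodes; the expected code length is the sum of the merged weights.
merge 1/48 + 1/16 → 1/12
merge 5/72 + 1/12 → 11/72
merge 1/8 + 11/72 → 5/18
merge 11/72 + 1/6 → 23/72
merge 5/18 + 23/72 → 43/72
merge 29/72 + 43/72 → 1
L = 1/12 + 11/72 + 5/18 + 23/72 + 43/72 + 1 = 175/72 ≈ 2.431 bits/symbol.

2.431 bits/symbol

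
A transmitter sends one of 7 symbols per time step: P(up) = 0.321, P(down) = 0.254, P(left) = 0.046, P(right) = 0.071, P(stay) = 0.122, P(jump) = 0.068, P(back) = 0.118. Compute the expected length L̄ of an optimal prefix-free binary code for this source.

Repeatedly combine the two least-probable nodes; the expected code length is the sum of the merged weights.
merge 23/500 + 17/250 → 57/500
merge 71/1000 + 57/500 → 37/200
merge 59/500 + 61/500 → 6/25
merge 37/200 + 6/25 → 17/40
merge 127/500 + 321/1000 → 23/40
merge 17/40 + 23/40 → 1
L = 57/500 + 37/200 + 6/25 + 17/40 + 23/40 + 1 = 2539/1000 = 2.539 bits/symbol.

2.539 bits/symbol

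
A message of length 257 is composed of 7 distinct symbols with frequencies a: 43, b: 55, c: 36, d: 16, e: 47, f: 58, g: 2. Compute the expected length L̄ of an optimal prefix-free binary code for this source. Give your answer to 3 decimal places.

2.630 bits/symbol

Probabilities are the counts divided by 257.
Repeatedly combine the two least-probable nodes; the expected code length is the sum of the merged weights.
merge 2/257 + 16/257 → 18/257
merge 18/257 + 36/257 → 54/257
merge 43/257 + 47/257 → 90/257
merge 54/257 + 55/257 → 109/257
merge 58/257 + 90/257 → 148/257
merge 109/257 + 148/257 → 1
L = 18/257 + 54/257 + 90/257 + 109/257 + 148/257 + 1 = 676/257 ≈ 2.630 bits/symbol.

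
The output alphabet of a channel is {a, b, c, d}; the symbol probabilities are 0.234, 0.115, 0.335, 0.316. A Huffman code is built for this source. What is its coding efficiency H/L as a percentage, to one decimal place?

95.1%

Entropy H = −Σ p log₂ p ≈ 1.9029 bits.
Huffman merges: 23/200+117/500→349/1000; 79/250+67/200→651/1000; 349/1000+651/1000→1. L = 2 ≈ 2.0000.
Efficiency = H/L = 1.9029/2.0000 = 95.1%.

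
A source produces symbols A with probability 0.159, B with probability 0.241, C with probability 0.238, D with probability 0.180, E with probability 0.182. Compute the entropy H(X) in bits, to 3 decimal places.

H = −Σ pᵢ log₂ pᵢ.
−0.159·log₂(0.159) = 0.4218
−0.241·log₂(0.241) = 0.4947
−0.238·log₂(0.238) = 0.4929
−0.180·log₂(0.180) = 0.4453
−0.182·log₂(0.182) = 0.4474
Sum ≈ 2.3021 → 2.302 bits.

2.302 bits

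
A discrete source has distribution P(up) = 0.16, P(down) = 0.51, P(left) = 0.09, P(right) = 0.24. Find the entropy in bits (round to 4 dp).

1.7252 bits

H = −Σ pᵢ log₂ pᵢ.
−0.16·log₂(0.16) = 0.4230
−0.51·log₂(0.51) = 0.4954
−0.09·log₂(0.09) = 0.3127
−0.24·log₂(0.24) = 0.4941
Sum ≈ 1.7252 → 1.7252 bits.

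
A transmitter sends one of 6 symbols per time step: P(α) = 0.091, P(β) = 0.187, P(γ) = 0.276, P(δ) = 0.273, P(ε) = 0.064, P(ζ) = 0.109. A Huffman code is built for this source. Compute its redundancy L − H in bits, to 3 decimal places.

0.026 bits

Entropy H = −Σ p log₂ p ≈ 2.3933 bits.
Huffman merges: 8/125+91/1000→31/200; 109/1000+31/200→33/125; 187/1000+33/125→451/1000; 273/1000+69/250→549/1000; 451/1000+549/1000→1. L = 2419/1000 ≈ 2.4190.
L − H = 2.4190 − 2.3933 = 0.026 bits.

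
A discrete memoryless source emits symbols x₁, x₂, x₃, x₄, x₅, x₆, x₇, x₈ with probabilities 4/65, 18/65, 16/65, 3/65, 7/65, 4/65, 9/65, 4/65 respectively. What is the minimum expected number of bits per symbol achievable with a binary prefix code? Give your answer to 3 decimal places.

2.708 bits/symbol

Repeatedly combine the two least-probable nodes; the expected code length is the sum of the merged weights.
merge 3/65 + 4/65 → 7/65
merge 4/65 + 4/65 → 8/65
merge 7/65 + 7/65 → 14/65
merge 8/65 + 9/65 → 17/65
merge 14/65 + 16/65 → 6/13
merge 17/65 + 18/65 → 7/13
merge 6/13 + 7/13 → 1
L = 7/65 + 8/65 + 14/65 + 17/65 + 6/13 + 7/13 + 1 = 176/65 ≈ 2.708 bits/symbol.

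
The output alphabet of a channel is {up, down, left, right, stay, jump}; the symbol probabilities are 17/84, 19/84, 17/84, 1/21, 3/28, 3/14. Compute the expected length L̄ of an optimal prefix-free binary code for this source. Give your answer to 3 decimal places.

2.512 bits/symbol

Repeatedly combine the two least-probable nodes; the expected code length is the sum of the merged weights.
merge 1/21 + 3/28 → 13/84
merge 13/84 + 17/84 → 5/14
merge 17/84 + 3/14 → 5/12
merge 19/84 + 5/14 → 7/12
merge 5/12 + 7/12 → 1
L = 13/84 + 5/14 + 5/12 + 7/12 + 1 = 211/84 ≈ 2.512 bits/symbol.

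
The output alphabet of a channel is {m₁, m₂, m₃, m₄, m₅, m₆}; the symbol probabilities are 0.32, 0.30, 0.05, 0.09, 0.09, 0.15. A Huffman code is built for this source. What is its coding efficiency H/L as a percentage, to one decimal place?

Entropy H = −Σ p log₂ p ≈ 2.2991 bits.
Huffman merges: 1/20+9/100→7/50; 9/100+7/50→23/100; 3/20+23/100→19/50; 3/10+8/25→31/50; 19/50+31/50→1. L = 237/100 ≈ 2.3700.
Efficiency = H/L = 2.2991/2.3700 = 97.0%.

97.0%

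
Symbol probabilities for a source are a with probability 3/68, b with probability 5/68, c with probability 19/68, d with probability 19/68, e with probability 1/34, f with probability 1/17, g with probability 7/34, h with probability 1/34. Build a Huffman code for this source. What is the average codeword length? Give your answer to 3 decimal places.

2.529 bits/symbol

Repeatedly combine the two least-probable nodes; the expected code length is the sum of the merged weights.
merge 1/34 + 1/34 → 1/17
merge 3/68 + 1/17 → 7/68
merge 1/17 + 5/68 → 9/68
merge 7/68 + 9/68 → 4/17
merge 7/34 + 4/17 → 15/34
merge 19/68 + 19/68 → 19/34
merge 15/34 + 19/34 → 1
L = 1/17 + 7/68 + 9/68 + 4/17 + 15/34 + 19/34 + 1 = 43/17 ≈ 2.529 bits/symbol.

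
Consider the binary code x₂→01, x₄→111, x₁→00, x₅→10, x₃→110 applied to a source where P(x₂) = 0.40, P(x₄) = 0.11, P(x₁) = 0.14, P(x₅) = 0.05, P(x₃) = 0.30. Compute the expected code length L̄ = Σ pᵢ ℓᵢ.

L̄ = Σ pᵢ·ℓᵢ = 0.40·2 + 0.11·3 + 0.14·2 + 0.05·2 + 0.30·3 = 2.41 bits/symbol.

2.41 bits/symbol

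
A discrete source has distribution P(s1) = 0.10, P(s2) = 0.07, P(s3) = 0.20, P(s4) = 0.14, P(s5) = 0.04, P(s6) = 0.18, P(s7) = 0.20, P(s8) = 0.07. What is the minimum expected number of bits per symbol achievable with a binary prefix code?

2.88 bits/symbol

Repeatedly combine the two least-probable nodes; the expected code length is the sum of the merged weights.
merge 1/25 + 7/100 → 11/100
merge 7/100 + 1/10 → 17/100
merge 11/100 + 7/50 → 1/4
merge 17/100 + 9/50 → 7/20
merge 1/5 + 1/5 → 2/5
merge 1/4 + 7/20 → 3/5
merge 2/5 + 3/5 → 1
L = 11/100 + 17/100 + 1/4 + 7/20 + 2/5 + 3/5 + 1 = 72/25 = 2.88 bits/symbol.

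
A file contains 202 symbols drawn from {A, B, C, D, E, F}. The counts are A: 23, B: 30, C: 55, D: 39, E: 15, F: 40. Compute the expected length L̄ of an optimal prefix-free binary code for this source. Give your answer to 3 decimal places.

2.525 bits/symbol

Probabilities are the counts divided by 202.
Repeatedly combine the two least-probable nodes; the expected code length is the sum of the merged weights.
merge 15/202 + 23/202 → 19/101
merge 15/101 + 19/101 → 34/101
merge 39/202 + 20/101 → 79/202
merge 55/202 + 34/101 → 123/202
merge 79/202 + 123/202 → 1
L = 19/101 + 34/101 + 79/202 + 123/202 + 1 = 255/101 ≈ 2.525 bits/symbol.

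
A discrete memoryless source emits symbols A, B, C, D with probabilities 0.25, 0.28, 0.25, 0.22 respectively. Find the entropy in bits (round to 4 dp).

1.9948 bits

H = −Σ pᵢ log₂ pᵢ.
−0.25·log₂(0.25) = 0.5000
−0.28·log₂(0.28) = 0.5142
−0.25·log₂(0.25) = 0.5000
−0.22·log₂(0.22) = 0.4806
Sum ≈ 1.9948 → 1.9948 bits.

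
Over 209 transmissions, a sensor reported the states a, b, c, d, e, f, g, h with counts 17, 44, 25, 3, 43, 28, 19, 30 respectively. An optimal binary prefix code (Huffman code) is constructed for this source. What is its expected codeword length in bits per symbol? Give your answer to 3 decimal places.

Probabilities are the counts divided by 209.
Repeatedly combine the two least-probable nodes; the expected code length is the sum of the merged weights.
merge 3/209 + 17/209 → 20/209
merge 1/11 + 20/209 → 39/209
merge 25/209 + 28/209 → 53/209
merge 30/209 + 39/209 → 69/209
merge 43/209 + 4/19 → 87/209
merge 53/209 + 69/209 → 122/209
merge 87/209 + 122/209 → 1
L = 20/209 + 39/209 + 53/209 + 69/209 + 87/209 + 122/209 + 1 = 599/209 ≈ 2.866 bits/symbol.

2.866 bits/symbol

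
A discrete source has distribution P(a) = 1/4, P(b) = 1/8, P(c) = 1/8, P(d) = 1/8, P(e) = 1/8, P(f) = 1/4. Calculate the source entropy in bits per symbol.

2.5 bits

Each probability is a power of 1/2, so log₂(1/p) is an integer.
H = Σ p·log₂(1/p) = 1/4·2 + 1/8·3 + 1/8·3 + 1/8·3 + 1/8·3 + 1/4·2 = 2.5 bits.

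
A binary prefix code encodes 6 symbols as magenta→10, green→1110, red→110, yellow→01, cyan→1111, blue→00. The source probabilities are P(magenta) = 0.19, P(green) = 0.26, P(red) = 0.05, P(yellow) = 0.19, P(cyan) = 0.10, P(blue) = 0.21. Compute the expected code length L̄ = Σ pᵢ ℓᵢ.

2.77 bits/symbol

L̄ = Σ pᵢ·ℓᵢ = 0.19·2 + 0.26·4 + 0.05·3 + 0.19·2 + 0.10·4 + 0.21·2 = 2.77 bits/symbol.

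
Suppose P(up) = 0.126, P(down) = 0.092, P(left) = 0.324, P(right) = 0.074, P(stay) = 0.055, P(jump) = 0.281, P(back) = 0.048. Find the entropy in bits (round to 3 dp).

H = −Σ pᵢ log₂ pᵢ.
−0.126·log₂(0.126) = 0.3766
−0.092·log₂(0.092) = 0.3167
−0.324·log₂(0.324) = 0.5268
−0.074·log₂(0.074) = 0.2780
−0.055·log₂(0.055) = 0.2301
−0.281·log₂(0.281) = 0.5146
−0.048·log₂(0.048) = 0.2103
Sum ≈ 2.4530 → 2.453 bits.

2.453 bits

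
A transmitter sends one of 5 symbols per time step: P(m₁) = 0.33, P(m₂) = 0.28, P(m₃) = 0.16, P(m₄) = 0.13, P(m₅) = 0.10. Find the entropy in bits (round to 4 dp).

2.1799 bits

H = −Σ pᵢ log₂ pᵢ.
−0.33·log₂(0.33) = 0.5278
−0.28·log₂(0.28) = 0.5142
−0.16·log₂(0.16) = 0.4230
−0.13·log₂(0.13) = 0.3826
−0.10·log₂(0.10) = 0.3322
Sum ≈ 2.1799 → 2.1799 bits.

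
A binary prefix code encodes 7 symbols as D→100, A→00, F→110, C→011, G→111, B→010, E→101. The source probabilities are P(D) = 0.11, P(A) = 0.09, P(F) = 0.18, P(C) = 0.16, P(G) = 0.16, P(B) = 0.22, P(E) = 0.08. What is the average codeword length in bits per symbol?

2.91 bits/symbol

L̄ = Σ pᵢ·ℓᵢ = 0.11·3 + 0.09·2 + 0.18·3 + 0.16·3 + 0.16·3 + 0.22·3 + 0.08·3 = 2.91 bits/symbol.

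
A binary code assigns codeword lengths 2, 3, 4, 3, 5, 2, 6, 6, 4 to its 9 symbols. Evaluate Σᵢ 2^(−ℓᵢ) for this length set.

With common denominator 2^6 = 64: Σ 2^(−ℓᵢ) = 16/64 + 8/64 + 4/64 + 8/64 + 2/64 + 16/64 + 1/64 + 1/64 + 4/64 = 60/64 = 0.9375.

0.9375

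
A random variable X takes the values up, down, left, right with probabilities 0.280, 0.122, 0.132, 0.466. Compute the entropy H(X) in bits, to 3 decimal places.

H = −Σ pᵢ log₂ pᵢ.
−0.280·log₂(0.280) = 0.5142
−0.122·log₂(0.122) = 0.3703
−0.132·log₂(0.132) = 0.3856
−0.466·log₂(0.466) = 0.5133
Sum ≈ 1.7835 → 1.783 bits.

1.783 bits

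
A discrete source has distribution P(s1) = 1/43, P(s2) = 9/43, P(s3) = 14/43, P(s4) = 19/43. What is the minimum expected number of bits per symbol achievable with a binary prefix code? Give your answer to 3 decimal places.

Repeatedly combine the two least-probable nodes; the expected code length is the sum of the merged weights.
merge 1/43 + 9/43 → 10/43
merge 10/43 + 14/43 → 24/43
merge 19/43 + 24/43 → 1
L = 10/43 + 24/43 + 1 = 77/43 ≈ 1.791 bits/symbol.

1.791 bits/symbol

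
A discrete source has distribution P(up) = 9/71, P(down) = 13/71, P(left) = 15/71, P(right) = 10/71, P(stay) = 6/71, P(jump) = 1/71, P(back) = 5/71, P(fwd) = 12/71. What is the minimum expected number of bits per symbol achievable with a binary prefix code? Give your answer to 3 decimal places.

2.859 bits/symbol

Repeatedly combine the two least-probable nodes; the expected code length is the sum of the merged weights.
merge 1/71 + 5/71 → 6/71
merge 6/71 + 6/71 → 12/71
merge 9/71 + 10/71 → 19/71
merge 12/71 + 12/71 → 24/71
merge 13/71 + 15/71 → 28/71
merge 19/71 + 24/71 → 43/71
merge 28/71 + 43/71 → 1
L = 6/71 + 12/71 + 19/71 + 24/71 + 28/71 + 43/71 + 1 = 203/71 ≈ 2.859 bits/symbol.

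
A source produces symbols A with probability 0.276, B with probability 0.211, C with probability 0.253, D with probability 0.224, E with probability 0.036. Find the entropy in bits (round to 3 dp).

H = −Σ pᵢ log₂ pᵢ.
−0.276·log₂(0.276) = 0.5126
−0.211·log₂(0.211) = 0.4736
−0.253·log₂(0.253) = 0.5016
−0.224·log₂(0.224) = 0.4835
−0.036·log₂(0.036) = 0.1727
Sum ≈ 2.1440 → 2.144 bits.

2.144 bits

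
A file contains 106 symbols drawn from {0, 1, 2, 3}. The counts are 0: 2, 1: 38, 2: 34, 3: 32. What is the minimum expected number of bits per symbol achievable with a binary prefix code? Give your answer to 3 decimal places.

Probabilities are the counts divided by 106.
Repeatedly combine the two least-probable nodes; the expected code length is the sum of the merged weights.
merge 1/53 + 16/53 → 17/53
merge 17/53 + 17/53 → 34/53
merge 19/53 + 34/53 → 1
L = 17/53 + 34/53 + 1 = 104/53 ≈ 1.962 bits/symbol.

1.962 bits/symbol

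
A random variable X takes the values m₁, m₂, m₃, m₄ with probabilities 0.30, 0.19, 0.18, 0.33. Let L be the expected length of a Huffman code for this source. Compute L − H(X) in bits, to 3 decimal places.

Entropy H = −Σ p log₂ p ≈ 1.9494 bits.
Huffman merges: 9/50+19/100→37/100; 3/10+33/100→63/100; 37/100+63/100→1. L = 2 ≈ 2.0000.
L − H = 2.0000 − 1.9494 = 0.051 bits.

0.051 bits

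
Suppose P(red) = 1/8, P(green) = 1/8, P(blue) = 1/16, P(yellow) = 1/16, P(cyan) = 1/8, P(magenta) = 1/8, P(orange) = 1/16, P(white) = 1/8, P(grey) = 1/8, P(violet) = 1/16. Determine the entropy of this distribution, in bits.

Each probability is a power of 1/2, so log₂(1/p) is an integer.
H = Σ p·log₂(1/p) = 1/8·3 + 1/8·3 + 1/16·4 + 1/16·4 + 1/8·3 + 1/8·3 + 1/16·4 + 1/8·3 + 1/8·3 + 1/16·4 = 3.25 bits.

3.25 bits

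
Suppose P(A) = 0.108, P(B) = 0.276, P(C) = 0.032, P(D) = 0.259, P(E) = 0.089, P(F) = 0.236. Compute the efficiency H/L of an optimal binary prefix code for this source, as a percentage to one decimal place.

98.9%

Entropy H = −Σ p log₂ p ≈ 2.3253 bits.
Huffman merges: 4/125+89/1000→121/1000; 27/250+121/1000→229/1000; 229/1000+59/250→93/200; 259/1000+69/250→107/200; 93/200+107/200→1. L = 47/20 ≈ 2.3500.
Efficiency = H/L = 2.3253/2.3500 = 98.9%.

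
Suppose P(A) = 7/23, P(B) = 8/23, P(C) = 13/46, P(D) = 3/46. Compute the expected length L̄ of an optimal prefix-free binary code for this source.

2 bits/symbol

Repeatedly combine the two least-probable nodes; the expected code length is the sum of the merged weights.
merge 3/46 + 13/46 → 8/23
merge 7/23 + 8/23 → 15/23
merge 8/23 + 15/23 → 1
L = 8/23 + 15/23 + 1 = 2 bits/symbol.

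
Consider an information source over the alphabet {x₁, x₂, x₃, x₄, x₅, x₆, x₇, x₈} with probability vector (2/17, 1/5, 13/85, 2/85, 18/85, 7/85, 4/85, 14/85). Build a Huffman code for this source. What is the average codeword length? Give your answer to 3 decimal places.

2.812 bits/symbol

Repeatedly combine the two least-probable nodes; the expected code length is the sum of the merged weights.
merge 2/85 + 4/85 → 6/85
merge 6/85 + 7/85 → 13/85
merge 2/17 + 13/85 → 23/85
merge 13/85 + 14/85 → 27/85
merge 1/5 + 18/85 → 7/17
merge 23/85 + 27/85 → 10/17
merge 7/17 + 10/17 → 1
L = 6/85 + 13/85 + 23/85 + 27/85 + 7/17 + 10/17 + 1 = 239/85 ≈ 2.812 bits/symbol.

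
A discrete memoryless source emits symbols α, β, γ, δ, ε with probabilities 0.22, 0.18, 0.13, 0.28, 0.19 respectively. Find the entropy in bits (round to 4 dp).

2.2780 bits

H = −Σ pᵢ log₂ pᵢ.
−0.22·log₂(0.22) = 0.4806
−0.18·log₂(0.18) = 0.4453
−0.13·log₂(0.13) = 0.3826
−0.28·log₂(0.28) = 0.5142
−0.19·log₂(0.19) = 0.4552
Sum ≈ 2.2780 → 2.2780 bits.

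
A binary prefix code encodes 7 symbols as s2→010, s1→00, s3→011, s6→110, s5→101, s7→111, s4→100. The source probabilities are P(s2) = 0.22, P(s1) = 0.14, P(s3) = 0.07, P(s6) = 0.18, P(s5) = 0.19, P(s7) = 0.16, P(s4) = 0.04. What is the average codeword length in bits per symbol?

2.86 bits/symbol

L̄ = Σ pᵢ·ℓᵢ = 0.22·3 + 0.14·2 + 0.07·3 + 0.18·3 + 0.19·3 + 0.16·3 + 0.04·3 = 2.86 bits/symbol.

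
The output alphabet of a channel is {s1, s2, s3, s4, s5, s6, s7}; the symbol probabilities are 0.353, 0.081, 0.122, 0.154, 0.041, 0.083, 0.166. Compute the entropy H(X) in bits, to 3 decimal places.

H = −Σ pᵢ log₂ pᵢ.
−0.353·log₂(0.353) = 0.5303
−0.081·log₂(0.081) = 0.2937
−0.122·log₂(0.122) = 0.3703
−0.154·log₂(0.154) = 0.4156
−0.041·log₂(0.041) = 0.1889
−0.083·log₂(0.083) = 0.2980
−0.166·log₂(0.166) = 0.4301
Sum ≈ 2.5270 → 2.527 bits.

2.527 bits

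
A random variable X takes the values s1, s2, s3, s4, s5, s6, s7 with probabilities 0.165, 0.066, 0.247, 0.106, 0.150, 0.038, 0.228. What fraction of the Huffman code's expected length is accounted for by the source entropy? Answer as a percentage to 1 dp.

99.1%

Entropy H = −Σ p log₂ p ≈ 2.6054 bits.
Huffman merges: 19/500+33/500→13/125; 13/125+53/500→21/100; 3/20+33/200→63/200; 21/100+57/250→219/500; 247/1000+63/200→281/500; 219/500+281/500→1. L = 2629/1000 ≈ 2.6290.
Efficiency = H/L = 2.6054/2.6290 = 99.1%.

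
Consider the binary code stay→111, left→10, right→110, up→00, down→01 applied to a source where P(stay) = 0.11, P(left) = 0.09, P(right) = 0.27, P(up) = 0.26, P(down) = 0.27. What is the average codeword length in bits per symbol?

L̄ = Σ pᵢ·ℓᵢ = 0.11·3 + 0.09·2 + 0.27·3 + 0.26·2 + 0.27·2 = 2.38 bits/symbol.

2.38 bits/symbol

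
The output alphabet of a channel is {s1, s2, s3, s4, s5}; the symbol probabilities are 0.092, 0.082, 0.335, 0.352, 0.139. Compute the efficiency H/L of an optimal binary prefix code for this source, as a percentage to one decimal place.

Entropy H = −Σ p log₂ p ≈ 2.0671 bits.
Huffman merges: 41/500+23/250→87/500; 139/1000+87/500→313/1000; 313/1000+67/200→81/125; 44/125+81/125→1. L = 427/200 ≈ 2.1350.
Efficiency = H/L = 2.0671/2.1350 = 96.8%.

96.8%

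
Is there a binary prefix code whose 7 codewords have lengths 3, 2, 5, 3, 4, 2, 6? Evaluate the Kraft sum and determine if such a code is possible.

0.859375; yes

With common denominator 2^6 = 64: Σ 2^(−ℓᵢ) = 8/64 + 16/64 + 2/64 + 8/64 + 4/64 + 16/64 + 1/64 = 55/64 = 0.859375.
Kraft's inequality requires Σ ≤ 1; here Σ = 0.859375 ≤ 1, so such a prefix code exists.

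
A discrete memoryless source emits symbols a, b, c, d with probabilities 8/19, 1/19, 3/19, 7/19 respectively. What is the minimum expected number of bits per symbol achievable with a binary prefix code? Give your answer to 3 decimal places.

Repeatedly combine the two least-probable nodes; the expected code length is the sum of the merged weights.
merge 1/19 + 3/19 → 4/19
merge 4/19 + 7/19 → 11/19
merge 8/19 + 11/19 → 1
L = 4/19 + 11/19 + 1 = 34/19 ≈ 1.789 bits/symbol.

1.789 bits/symbol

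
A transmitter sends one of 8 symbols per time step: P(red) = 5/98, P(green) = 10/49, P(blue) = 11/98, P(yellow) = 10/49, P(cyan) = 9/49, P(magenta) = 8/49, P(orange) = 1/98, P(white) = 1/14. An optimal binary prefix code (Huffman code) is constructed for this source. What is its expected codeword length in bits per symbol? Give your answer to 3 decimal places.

Repeatedly combine the two least-probable nodes; the expected code length is the sum of the merged weights.
merge 1/98 + 5/98 → 3/49
merge 3/49 + 1/14 → 13/98
merge 11/98 + 13/98 → 12/49
merge 8/49 + 9/49 → 17/49
merge 10/49 + 10/49 → 20/49
merge 12/49 + 17/49 → 29/49
merge 20/49 + 29/49 → 1
L = 3/49 + 13/98 + 12/49 + 17/49 + 20/49 + 29/49 + 1 = 39/14 ≈ 2.786 bits/symbol.

2.786 bits/symbol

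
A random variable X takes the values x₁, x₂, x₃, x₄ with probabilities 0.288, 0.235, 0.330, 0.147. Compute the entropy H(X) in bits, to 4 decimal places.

1.9426 bits

H = −Σ pᵢ log₂ pᵢ.
−0.288·log₂(0.288) = 0.5172
−0.235·log₂(0.235) = 0.4910
−0.330·log₂(0.330) = 0.5278
−0.147·log₂(0.147) = 0.4066
Sum ≈ 1.9426 → 1.9426 bits.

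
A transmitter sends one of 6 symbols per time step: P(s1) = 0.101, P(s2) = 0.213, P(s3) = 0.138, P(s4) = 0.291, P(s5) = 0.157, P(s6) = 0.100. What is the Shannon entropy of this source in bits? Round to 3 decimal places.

2.473 bits

H = −Σ pᵢ log₂ pᵢ.
−0.101·log₂(0.101) = 0.3341
−0.213·log₂(0.213) = 0.4752
−0.138·log₂(0.138) = 0.3943
−0.291·log₂(0.291) = 0.5182
−0.157·log₂(0.157) = 0.4194
−0.100·log₂(0.100) = 0.3322
Sum ≈ 2.4734 → 2.473 bits.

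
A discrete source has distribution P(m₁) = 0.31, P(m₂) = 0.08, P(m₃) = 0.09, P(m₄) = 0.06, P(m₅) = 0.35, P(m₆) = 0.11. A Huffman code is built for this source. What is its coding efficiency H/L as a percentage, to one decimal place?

Entropy H = −Σ p log₂ p ≈ 2.2519 bits.
Huffman merges: 3/50+2/25→7/50; 9/100+11/100→1/5; 7/50+1/5→17/50; 31/100+17/50→13/20; 7/20+13/20→1. L = 233/100 ≈ 2.3300.
Efficiency = H/L = 2.2519/2.3300 = 96.6%.

96.6%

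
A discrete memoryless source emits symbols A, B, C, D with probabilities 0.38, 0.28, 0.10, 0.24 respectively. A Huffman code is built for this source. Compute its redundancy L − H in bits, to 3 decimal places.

0.089 bits

Entropy H = −Σ p log₂ p ≈ 1.8710 bits.
Huffman merges: 1/10+6/25→17/50; 7/25+17/50→31/50; 19/50+31/50→1. L = 49/25 ≈ 1.9600.
L − H = 1.9600 − 1.8710 = 0.089 bits.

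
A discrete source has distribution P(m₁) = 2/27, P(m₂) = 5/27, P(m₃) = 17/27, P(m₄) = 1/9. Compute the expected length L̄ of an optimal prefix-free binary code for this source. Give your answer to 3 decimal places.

1.556 bits/symbol

Repeatedly combine the two least-probable nodes; the expected code length is the sum of the merged weights.
merge 2/27 + 1/9 → 5/27
merge 5/27 + 5/27 → 10/27
merge 10/27 + 17/27 → 1
L = 5/27 + 10/27 + 1 = 14/9 ≈ 1.556 bits/symbol.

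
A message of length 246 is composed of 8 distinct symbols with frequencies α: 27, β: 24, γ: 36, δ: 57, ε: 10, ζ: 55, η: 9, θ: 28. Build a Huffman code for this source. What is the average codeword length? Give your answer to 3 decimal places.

2.797 bits/symbol

Probabilities are the counts divided by 246.
Repeatedly combine the two least-probable nodes; the expected code length is the sum of the merged weights.
merge 3/82 + 5/123 → 19/246
merge 19/246 + 4/41 → 43/246
merge 9/82 + 14/123 → 55/246
merge 6/41 + 43/246 → 79/246
merge 55/246 + 55/246 → 55/123
merge 19/82 + 79/246 → 68/123
merge 55/123 + 68/123 → 1
L = 19/246 + 43/246 + 55/246 + 79/246 + 55/123 + 68/123 + 1 = 344/123 ≈ 2.797 bits/symbol.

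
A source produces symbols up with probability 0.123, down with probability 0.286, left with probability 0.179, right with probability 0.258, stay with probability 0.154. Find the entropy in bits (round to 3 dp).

H = −Σ pᵢ log₂ pᵢ.
−0.123·log₂(0.123) = 0.3719
−0.286·log₂(0.286) = 0.5165
−0.179·log₂(0.179) = 0.4443
−0.258·log₂(0.258) = 0.5043
−0.154·log₂(0.154) = 0.4156
Sum ≈ 2.2525 → 2.253 bits.

2.253 bits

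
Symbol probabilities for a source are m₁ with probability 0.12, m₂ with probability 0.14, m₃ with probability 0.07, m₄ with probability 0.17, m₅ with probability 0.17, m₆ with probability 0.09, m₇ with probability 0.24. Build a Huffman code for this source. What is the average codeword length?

2.75 bits/symbol

Repeatedly combine the two least-probable nodes; the expected code length is the sum of the merged weights.
merge 7/100 + 9/100 → 4/25
merge 3/25 + 7/50 → 13/50
merge 4/25 + 17/100 → 33/100
merge 17/100 + 6/25 → 41/100
merge 13/50 + 33/100 → 59/100
merge 41/100 + 59/100 → 1
L = 4/25 + 13/50 + 33/100 + 41/100 + 59/100 + 1 = 11/4 = 2.75 bits/symbol.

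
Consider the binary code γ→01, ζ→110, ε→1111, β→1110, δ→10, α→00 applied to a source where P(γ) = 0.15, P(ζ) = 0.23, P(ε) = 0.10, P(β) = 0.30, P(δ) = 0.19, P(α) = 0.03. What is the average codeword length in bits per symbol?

L̄ = Σ pᵢ·ℓᵢ = 0.15·2 + 0.23·3 + 0.10·4 + 0.30·4 + 0.19·2 + 0.03·2 = 3.03 bits/symbol.

3.03 bits/symbol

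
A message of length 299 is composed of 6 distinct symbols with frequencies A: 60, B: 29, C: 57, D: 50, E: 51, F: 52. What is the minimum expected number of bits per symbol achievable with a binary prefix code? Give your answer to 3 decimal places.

2.609 bits/symbol

Probabilities are the counts divided by 299.
Repeatedly combine the two least-probable nodes; the expected code length is the sum of the merged weights.
merge 29/299 + 50/299 → 79/299
merge 51/299 + 4/23 → 103/299
merge 57/299 + 60/299 → 9/23
merge 79/299 + 103/299 → 14/23
merge 9/23 + 14/23 → 1
L = 79/299 + 103/299 + 9/23 + 14/23 + 1 = 60/23 ≈ 2.609 bits/symbol.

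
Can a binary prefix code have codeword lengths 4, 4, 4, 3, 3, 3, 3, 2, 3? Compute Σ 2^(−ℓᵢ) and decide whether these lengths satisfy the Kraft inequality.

With common denominator 2^4 = 16: Σ 2^(−ℓᵢ) = 1/16 + 1/16 + 1/16 + 2/16 + 2/16 + 2/16 + 2/16 + 4/16 + 2/16 = 17/16 = 1.0625.
Kraft's inequality requires Σ ≤ 1; here Σ = 1.0625 > 1, so no such prefix code exists.

1.0625; no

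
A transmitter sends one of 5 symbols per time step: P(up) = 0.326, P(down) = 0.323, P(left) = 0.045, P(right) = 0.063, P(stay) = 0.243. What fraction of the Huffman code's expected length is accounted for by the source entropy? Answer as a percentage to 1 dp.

Entropy H = −Σ p log₂ p ≈ 2.0023 bits.
Huffman merges: 9/200+63/1000→27/250; 27/250+243/1000→351/1000; 323/1000+163/500→649/1000; 351/1000+649/1000→1. L = 527/250 ≈ 2.1080.
Efficiency = H/L = 2.0023/2.1080 = 95.0%.

95.0%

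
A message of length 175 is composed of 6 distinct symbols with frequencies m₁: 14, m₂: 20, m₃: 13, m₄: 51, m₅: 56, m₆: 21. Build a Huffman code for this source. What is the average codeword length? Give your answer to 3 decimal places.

Probabilities are the counts divided by 175.
Repeatedly combine the two least-probable nodes; the expected code length is the sum of the merged weights.
merge 13/175 + 2/25 → 27/175
merge 4/35 + 3/25 → 41/175
merge 27/175 + 41/175 → 68/175
merge 51/175 + 8/25 → 107/175
merge 68/175 + 107/175 → 1
L = 27/175 + 41/175 + 68/175 + 107/175 + 1 = 418/175 ≈ 2.389 bits/symbol.

2.389 bits/symbol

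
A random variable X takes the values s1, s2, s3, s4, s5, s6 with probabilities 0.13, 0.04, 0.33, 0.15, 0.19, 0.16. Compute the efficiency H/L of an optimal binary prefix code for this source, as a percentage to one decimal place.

96.2%

Entropy H = −Σ p log₂ p ≈ 2.3850 bits.
Huffman merges: 1/25+13/100→17/100; 3/20+4/25→31/100; 17/100+19/100→9/25; 31/100+33/100→16/25; 9/25+16/25→1. L = 62/25 ≈ 2.4800.
Efficiency = H/L = 2.3850/2.4800 = 96.2%.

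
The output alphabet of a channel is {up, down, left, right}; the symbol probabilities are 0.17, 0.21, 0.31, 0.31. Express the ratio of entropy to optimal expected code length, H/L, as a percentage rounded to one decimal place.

97.7%

Entropy H = −Σ p log₂ p ≈ 1.9550 bits.
Huffman merges: 17/100+21/100→19/50; 31/100+31/100→31/50; 19/50+31/50→1. L = 2 ≈ 2.0000.
Efficiency = H/L = 1.9550/2.0000 = 97.7%.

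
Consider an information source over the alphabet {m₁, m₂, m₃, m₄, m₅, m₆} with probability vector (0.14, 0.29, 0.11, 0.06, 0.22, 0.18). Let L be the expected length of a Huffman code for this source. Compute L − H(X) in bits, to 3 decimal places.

Entropy H = −Σ p log₂ p ≈ 2.4347 bits.
Huffman merges: 3/50+11/100→17/100; 7/50+17/100→31/100; 9/50+11/50→2/5; 29/100+31/100→3/5; 2/5+3/5→1. L = 62/25 ≈ 2.4800.
L − H = 2.4800 − 2.4347 = 0.045 bits.

0.045 bits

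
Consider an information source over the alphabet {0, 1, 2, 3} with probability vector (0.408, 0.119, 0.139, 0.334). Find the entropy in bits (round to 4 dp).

1.8173 bits

H = −Σ pᵢ log₂ pᵢ.
−0.408·log₂(0.408) = 0.5277
−0.119·log₂(0.119) = 0.3654
−0.139·log₂(0.139) = 0.3957
−0.334·log₂(0.334) = 0.5284
Sum ≈ 1.8173 → 1.8173 bits.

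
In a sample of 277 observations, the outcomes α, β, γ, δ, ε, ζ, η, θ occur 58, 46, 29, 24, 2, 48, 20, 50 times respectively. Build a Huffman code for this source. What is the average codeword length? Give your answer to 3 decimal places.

Probabilities are the counts divided by 277.
Repeatedly combine the two least-probable nodes; the expected code length is the sum of the merged weights.
merge 2/277 + 20/277 → 22/277
merge 22/277 + 24/277 → 46/277
merge 29/277 + 46/277 → 75/277
merge 46/277 + 48/277 → 94/277
merge 50/277 + 58/277 → 108/277
merge 75/277 + 94/277 → 169/277
merge 108/277 + 169/277 → 1
L = 22/277 + 46/277 + 75/277 + 94/277 + 108/277 + 169/277 + 1 = 791/277 ≈ 2.856 bits/symbol.

2.856 bits/symbol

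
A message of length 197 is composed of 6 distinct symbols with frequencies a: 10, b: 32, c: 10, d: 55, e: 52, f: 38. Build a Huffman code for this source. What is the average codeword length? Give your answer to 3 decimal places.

2.365 bits/symbol

Probabilities are the counts divided by 197.
Repeatedly combine the two least-probable nodes; the expected code length is the sum of the merged weights.
merge 10/197 + 10/197 → 20/197
merge 20/197 + 32/197 → 52/197
merge 38/197 + 52/197 → 90/197
merge 52/197 + 55/197 → 107/197
merge 90/197 + 107/197 → 1
L = 20/197 + 52/197 + 90/197 + 107/197 + 1 = 466/197 ≈ 2.365 bits/symbol.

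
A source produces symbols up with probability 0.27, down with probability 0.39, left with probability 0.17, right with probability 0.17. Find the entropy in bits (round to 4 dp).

H = −Σ pᵢ log₂ pᵢ.
−0.27·log₂(0.27) = 0.5100
−0.39·log₂(0.39) = 0.5298
−0.17·log₂(0.17) = 0.4346
−0.17·log₂(0.17) = 0.4346
Sum ≈ 1.9090 → 1.9090 bits.

1.9090 bits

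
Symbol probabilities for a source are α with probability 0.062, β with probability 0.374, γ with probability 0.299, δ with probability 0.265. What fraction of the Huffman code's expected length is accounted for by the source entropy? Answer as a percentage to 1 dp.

Entropy H = −Σ p log₂ p ≈ 1.8079 bits.
Huffman merges: 31/500+53/200→327/1000; 299/1000+327/1000→313/500; 187/500+313/500→1. L = 1953/1000 ≈ 1.9530.
Efficiency = H/L = 1.8079/1.9530 = 92.6%.

92.6%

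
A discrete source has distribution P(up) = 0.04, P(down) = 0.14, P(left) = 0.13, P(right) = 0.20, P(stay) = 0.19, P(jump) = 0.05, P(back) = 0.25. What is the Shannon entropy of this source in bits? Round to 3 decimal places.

H = −Σ pᵢ log₂ pᵢ.
−0.04·log₂(0.04) = 0.1858
−0.14·log₂(0.14) = 0.3971
−0.13·log₂(0.13) = 0.3826
−0.20·log₂(0.20) = 0.4644
−0.19·log₂(0.19) = 0.4552
−0.05·log₂(0.05) = 0.2161
−0.25·log₂(0.25) = 0.5000
Sum ≈ 2.6012 → 2.601 bits.

2.601 bits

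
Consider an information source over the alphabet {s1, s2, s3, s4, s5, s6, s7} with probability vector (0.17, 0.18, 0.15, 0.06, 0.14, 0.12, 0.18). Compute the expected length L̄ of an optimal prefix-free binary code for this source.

2.82 bits/symbol

Repeatedly combine the two least-probable nodes; the expected code length is the sum of the merged weights.
merge 3/50 + 3/25 → 9/50
merge 7/50 + 3/20 → 29/100
merge 17/100 + 9/50 → 7/20
merge 9/50 + 9/50 → 9/25
merge 29/100 + 7/20 → 16/25
merge 9/25 + 16/25 → 1
L = 9/50 + 29/100 + 7/20 + 9/25 + 16/25 + 1 = 141/50 = 2.82 bits/symbol.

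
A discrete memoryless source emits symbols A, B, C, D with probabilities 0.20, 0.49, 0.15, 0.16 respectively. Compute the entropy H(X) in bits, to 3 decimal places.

1.802 bits

H = −Σ pᵢ log₂ pᵢ.
−0.20·log₂(0.20) = 0.4644
−0.49·log₂(0.49) = 0.5043
−0.15·log₂(0.15) = 0.4105
−0.16·log₂(0.16) = 0.4230
Sum ≈ 1.8022 → 1.802 bits.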